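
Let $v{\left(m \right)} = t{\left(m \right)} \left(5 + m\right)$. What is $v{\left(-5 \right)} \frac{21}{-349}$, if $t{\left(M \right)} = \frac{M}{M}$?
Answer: $0$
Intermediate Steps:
$t{\left(M \right)} = 1$
$v{\left(m \right)} = 5 + m$ ($v{\left(m \right)} = 1 \left(5 + m\right) = 5 + m$)
$v{\left(-5 \right)} \frac{21}{-349} = \left(5 - 5\right) \frac{21}{-349} = 0 \cdot 21 \left(- \frac{1}{349}\right) = 0 \left(- \frac{21}{349}\right) = 0$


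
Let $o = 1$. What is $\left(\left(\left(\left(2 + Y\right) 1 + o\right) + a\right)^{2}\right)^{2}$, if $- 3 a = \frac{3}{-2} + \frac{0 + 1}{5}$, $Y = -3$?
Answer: $\frac{28561}{810000} \approx 0.03526$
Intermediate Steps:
$a = \frac{13}{30}$ ($a = - \frac{\frac{3}{-2} + \frac{0 + 1}{5}}{3} = - \frac{3 \left(- \frac{1}{2}\right) + 1 \cdot \frac{1}{5}}{3} = - \frac{- \frac{3}{2} + \frac{1}{5}}{3} = \left(- \frac{1}{3}\right) \left(- \frac{13}{10}\right) = \frac{13}{30} \approx 0.43333$)
$\left(\left(\left(\left(2 + Y\right) 1 + o\right) + a\right)^{2}\right)^{2} = \left(\left(\left(\left(2 - 3\right) 1 + 1\right) + \frac{13}{30}\right)^{2}\right)^{2} = \left(\left(\left(\left(-1\right) 1 + 1\right) + \frac{13}{30}\right)^{2}\right)^{2} = \left(\left(\left(-1 + 1\right) + \frac{13}{30}\right)^{2}\right)^{2} = \left(\left(0 + \frac{13}{30}\right)^{2}\right)^{2} = \left(\left(\frac{13}{30}\right)^{2}\right)^{2} = \left(\frac{169}{900}\right)^{2} = \frac{28561}{810000}$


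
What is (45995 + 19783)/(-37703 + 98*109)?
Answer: -21926/9007 ≈ -2.4343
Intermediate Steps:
(45995 + 19783)/(-37703 + 98*109) = 65778/(-37703 + 10682) = 65778/(-27021) = 65778*(-1/27021) = -21926/9007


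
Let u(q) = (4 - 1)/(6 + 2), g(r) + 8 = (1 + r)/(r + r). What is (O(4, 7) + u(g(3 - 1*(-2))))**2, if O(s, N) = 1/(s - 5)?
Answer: 25/64 ≈ 0.39063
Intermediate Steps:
g(r) = -8 + (1 + r)/(2*r) (g(r) = -8 + (1 + r)/(r + r) = -8 + (1 + r)/((2*r)) = -8 + (1 + r)*(1/(2*r)) = -8 + (1 + r)/(2*r))
u(q) = 3/8
O(s, N) = 1/(-5 + s)
(O(4, 7) + u(g(3 - 1*(-2))))**2 = (1/(-5 + 4) + 3/8)**2 = (1/(-1) + 3/8)**2 = (-1 + 3/8)**2 = (-5/8)**2 = 25/64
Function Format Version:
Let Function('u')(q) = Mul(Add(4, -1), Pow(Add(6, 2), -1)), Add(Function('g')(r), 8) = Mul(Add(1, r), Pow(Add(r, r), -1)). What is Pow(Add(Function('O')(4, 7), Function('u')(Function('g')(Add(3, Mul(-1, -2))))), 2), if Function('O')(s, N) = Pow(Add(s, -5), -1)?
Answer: Rational(25, 64) ≈ 0.39063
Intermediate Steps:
Function('g')(r) = Add(-8, Mul(Rational(1, 2), Pow(r, -1), Add(1, r))) (Function('g')(r) = Add(-8, Mul(Add(1, r), Pow(Add(r, r), -1))) = Add(-8, Mul(Add(1, r), Pow(Mul(2, r), -1))) = Add(-8, Mul(Add(1, r), Mul(Rational(1, 2), Pow(r, -1)))) = Add(-8, Mul(Rational(1, 2), Pow(r, -1), Add(1, r))))
Function('u')(q) = Rational(3, 8) (Function('u')(q) = Mul(3, Pow(8, -1)) = Mul(3, Rational(1, 8)) = Rational(3, 8))
Function('O')(s, N) = Pow(Add(-5, s), -1)
Pow(Add(Function('O')(4, 7), Function('u')(Function('g')(Add(3, Mul(-1, -2))))), 2) = Pow(Add(Pow(Add(-5, 4), -1), Rational(3, 8)), 2) = Pow(Add(Pow(-1, -1), Rational(3, 8)), 2) = Pow(Add(-1, Rational(3, 8)), 2) = Pow(Rational(-5, 8), 2) = Rational(25, 64)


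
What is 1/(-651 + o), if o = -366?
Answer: -1/1017 ≈ -0.00098328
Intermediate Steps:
1/(-651 + o) = 1/(-651 - 366) = 1/(-1017) = -1/1017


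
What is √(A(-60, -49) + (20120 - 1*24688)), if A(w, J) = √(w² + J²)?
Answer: √(-4568 + √6001) ≈ 67.011*I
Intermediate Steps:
A(w, J) = √(J² + w²)
√(A(-60, -49) + (20120 - 1*24688)) = √(√((-49)² + (-60)²) + (20120 - 1*24688)) = √(√(2401 + 3600) + (20120 - 24688)) = √(√6001 - 4568) = √(-4568 + √6001)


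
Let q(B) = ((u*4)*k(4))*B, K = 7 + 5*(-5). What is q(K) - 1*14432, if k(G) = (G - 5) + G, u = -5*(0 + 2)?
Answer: -12272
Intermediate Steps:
K = -18 (K = 7 - 25 = -18)
u = -10 (u = -5*2 = -10)
k(G) = -5 + 2*G (k(G) = (-5 + G) + G = -5 + 2*G)
q(B) = -120*B (q(B) = ((-10*4)*(-5 + 2*4))*B = (-40*(-5 + 8))*B = (-40*3)*B = -120*B)
q(K) - 1*14432 = -120*(-18) - 1*14432 = 2160 - 14432 = -12272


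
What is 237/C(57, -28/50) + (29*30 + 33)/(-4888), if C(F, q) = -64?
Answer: -152031/39104 ≈ -3.8879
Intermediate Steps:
237/C(57, -28/50) + (29*30 + 33)/(-4888) = 237/(-64) + (29*30 + 33)/(-4888) = 237*(-1/64) + (870 + 33)*(-1/4888) = -237/64 + 903*(-1/4888) = -237/64 - 903/4888 = -152031/39104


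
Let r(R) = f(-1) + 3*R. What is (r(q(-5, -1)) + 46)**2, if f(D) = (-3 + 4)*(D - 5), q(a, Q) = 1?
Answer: 1849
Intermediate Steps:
f(D) = -5 + D (f(D) = 1*(-5 + D) = -5 + D)
r(R) = -6 + 3*R (r(R) = (-5 - 1) + 3*R = -6 + 3*R)
(r(q(-5, -1)) + 46)**2 = ((-6 + 3*1) + 46)**2 = ((-6 + 3) + 46)**2 = (-3 + 46)**2 = 43**2 = 1849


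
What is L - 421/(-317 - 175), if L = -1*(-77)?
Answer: 38305/492 ≈ 77.856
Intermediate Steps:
L = 77
L - 421/(-317 - 175) = 77 - 421/(-317 - 175) = 77 - 421/(-492) = 77 - 421*(-1/492) = 77 + 421/492 = 38305/492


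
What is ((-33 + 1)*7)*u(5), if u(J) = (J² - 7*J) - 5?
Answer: 3360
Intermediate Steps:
u(J) = -5 + J² - 7*J
((-33 + 1)*7)*u(5) = ((-33 + 1)*7)*(-5 + 5² - 7*5) = (-32*7)*(-5 + 25 - 35) = -224*(-15) = 3360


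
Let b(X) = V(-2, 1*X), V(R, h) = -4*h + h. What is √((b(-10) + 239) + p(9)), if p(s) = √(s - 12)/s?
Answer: √(2421 + I*√3)/3 ≈ 16.401 + 0.0058669*I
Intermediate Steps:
V(R, h) = -3*h
b(X) = -3*X
p(s) = √(-12 + s)/s
√((b(-10) + 239) + p(9)) = √((-3*(-10) + 239) + √(-12 + 9)/9) = √((30 + 239) + √(-3)/9) = √(269 + (I*√3)/9) = √(269 + I*√3/9)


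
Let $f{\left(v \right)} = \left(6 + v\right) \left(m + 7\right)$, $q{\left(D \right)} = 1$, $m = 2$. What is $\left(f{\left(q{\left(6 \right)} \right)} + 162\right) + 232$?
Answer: $457$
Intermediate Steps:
$f{\left(v \right)} = 54 + 9 v$ ($f{\left(v \right)} = \left(6 + v\right) \left(2 + 7\right) = \left(6 + v\right) 9 = 54 + 9 v$)
$\left(f{\left(q{\left(6 \right)} \right)} + 162\right) + 232 = \left(\left(54 + 9 \cdot 1\right) + 162\right) + 232 = \left(\left(54 + 9\right) + 162\right) + 232 = \left(63 + 162\right) + 232 = 225 + 232 = 457$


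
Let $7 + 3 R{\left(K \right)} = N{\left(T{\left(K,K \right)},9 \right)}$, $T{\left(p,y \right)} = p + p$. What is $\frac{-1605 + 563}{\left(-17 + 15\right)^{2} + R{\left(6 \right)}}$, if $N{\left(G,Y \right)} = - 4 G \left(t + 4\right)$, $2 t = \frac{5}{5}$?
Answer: $\frac{3126}{211} \approx 14.815$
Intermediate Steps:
$t = \frac{1}{2}$ ($t = \frac{5 \cdot \frac{1}{5}}{2} = \frac{1}{2} \cdot 1 = \frac{1}{2} \approx 0.5$)
$T{\left(p,y \right)} = 2 p$
$N{\left(G,Y \right)} = - 18 G$ ($N{\left(G,Y \right)} = - 4 G \left(\frac{1}{2} + 4\right) = - 4 G \frac{9}{2} = - 18 G$)
$R{\left(K \right)} = - \frac{7}{3} - 12 K$ ($R{\left(K \right)} = - \frac{7}{3} + \frac{\left(-18\right) 2 K}{3} = - \frac{7}{3} + \frac{\left(-36\right) K}{3} = - \frac{7}{3} - 12 K$)
$\frac{-1605 + 563}{\left(-17 + 15\right)^{2} + R{\left(6 \right)}} = \frac{-1605 + 563}{\left(-17 + 15\right)^{2} - \frac{223}{3}} = - \frac{1042}{\left(-2\right)^{2} - \frac{223}{3}} = - \frac{1042}{4 - \frac{223}{3}} = - \frac{1042}{- \frac{211}{3}} = \left(-1042\right) \left(- \frac{3}{211}\right) = \frac{3126}{211}$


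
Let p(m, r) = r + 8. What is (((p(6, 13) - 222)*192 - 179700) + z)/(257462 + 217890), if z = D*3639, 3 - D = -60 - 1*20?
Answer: 83745/475352 ≈ 0.17617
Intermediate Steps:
D = 83 (D = 3 - (-60 - 1*20) = 3 - (-60 - 20) = 3 - 1*(-80) = 3 + 80 = 83)
p(m, r) = 8 + r
z = 302037 (z = 83*3639 = 302037)
(((p(6, 13) - 222)*192 - 179700) + z)/(257462 + 217890) = ((((8 + 13) - 222)*192 - 179700) + 302037)/(257462 + 217890) = (((21 - 222)*192 - 179700) + 302037)/475352 = ((-201*192 - 179700) + 302037)*(1/475352) = ((-38592 - 179700) + 302037)*(1/475352) = (-218292 + 302037)*(1/475352) = 83745*(1/475352) = 83745/475352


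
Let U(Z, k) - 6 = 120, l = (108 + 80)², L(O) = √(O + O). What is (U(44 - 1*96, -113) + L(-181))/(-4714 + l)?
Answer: 21/5105 + I*√362/30630 ≈ 0.0041136 + 0.00062117*I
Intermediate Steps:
L(O) = √2*√O (L(O) = √(2*O) = √2*√O)
l = 35344 (l = 188² = 35344)
U(Z, k) = 126 (U(Z, k) = 6 + 120 = 126)
(U(44 - 1*96, -113) + L(-181))/(-4714 + l) = (126 + √2*√(-181))/(-4714 + 35344) = (126 + √2*(I*√181))/30630 = (126 + I*√362)*(1/30630) = 21/5105 + I*√362/30630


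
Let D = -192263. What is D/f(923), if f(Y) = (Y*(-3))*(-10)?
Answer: -192263/27690 ≈ -6.9434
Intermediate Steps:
f(Y) = 30*Y (f(Y) = -3*Y*(-10) = 30*Y)
D/f(923) = -192263/(30*923) = -192263/27690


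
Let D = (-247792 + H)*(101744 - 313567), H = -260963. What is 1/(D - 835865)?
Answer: 1/107765174500 ≈ 9.2794e-12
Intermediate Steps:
D = 107766010365 (D = (-247792 - 260963)*(101744 - 313567) = -508755*(-211823) = 107766010365)
1/(D - 835865) = 1/(107766010365 - 835865) = 1/107765174500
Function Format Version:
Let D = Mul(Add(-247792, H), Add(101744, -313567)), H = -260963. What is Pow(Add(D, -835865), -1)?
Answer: Rational(1, 107765174500) ≈ 9.2794e-12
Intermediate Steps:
D = 107766010365 (D = Mul(Add(-247792, -260963), Add(101744, -313567)) = Mul(-508755, -211823) = 107766010365)
Pow(Add(D, -835865), -1) = Pow(Add(107766010365, -835865), -1) = Pow(107765174500, -1) = Rational(1, 107765174500)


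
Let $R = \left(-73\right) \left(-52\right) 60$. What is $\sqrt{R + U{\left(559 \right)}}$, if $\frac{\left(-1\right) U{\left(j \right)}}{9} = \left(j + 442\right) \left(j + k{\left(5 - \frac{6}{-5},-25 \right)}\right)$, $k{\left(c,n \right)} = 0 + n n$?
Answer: $4 i \sqrt{652431} \approx 3230.9 i$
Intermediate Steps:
$k{\left(c,n \right)} = n^{2}$ ($k{\left(c,n \right)} = 0 + n^{2} = n^{2}$)
$R = 227760$ ($R = 3796 \cdot 60 = 227760$)
$U{\left(j \right)} = - 9 \left(442 + j\right) \left(625 + j\right)$ ($U{\left(j \right)} = - 9 \left(j + 442\right) \left(j + \left(-25\right)^{2}\right) = - 9 \left(442 + j\right) \left(j + 625\right) = - 9 \left(442 + j\right) \left(625 + j\right)$)
$\sqrt{R + U{\left(559 \right)}} = \sqrt{227760 - \left(7854327 + 2812329\right)} = \sqrt{227760 - 10666656} = \sqrt{-10438896} = 4 i \sqrt{652431}$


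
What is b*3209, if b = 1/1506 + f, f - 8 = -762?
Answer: -3643893307/1506 ≈ -2.4196e+6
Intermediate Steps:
f = -754 (f = 8 - 762 = -754)
b = -1135523/1506 (b = 1/1506 - 754 = -1135523/1506 ≈ -754.00)
b*3209 = -1135523/1506*3209 = -3643893307/1506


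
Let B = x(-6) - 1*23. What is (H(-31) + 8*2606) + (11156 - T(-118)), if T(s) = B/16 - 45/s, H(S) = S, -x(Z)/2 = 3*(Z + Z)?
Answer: 30179261/944 ≈ 31970.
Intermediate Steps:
x(Z) = -12*Z (x(Z) = -6*(Z + Z) = -6*2*Z = -12*Z)
B = 49 (B = -12*(-6) - 1*23 = 72 - 23 = 49)
T(s) = 49/16 - 45/s
(H(-31) + 8*2606) + (11156 - T(-118)) = (-31 + 8*2606) + (11156 - (49/16 - 45/(-118))) = (-31 + 20848) + (11156 - (49/16 - 45*(-1/118))) = 20817 + (11156 - (49/16 + 45/118)) = 20817 + (11156 - 1*3251/944) = 20817 + (11156 - 3251/944) = 20817 + 10528013/944 = 30179261/944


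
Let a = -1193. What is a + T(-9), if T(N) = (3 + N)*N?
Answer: -1139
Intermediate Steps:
T(N) = N*(3 + N)
a + T(-9) = -1193 - 9*(3 - 9) = -1193 - 9*(-6) = -1193 + 54 = -1139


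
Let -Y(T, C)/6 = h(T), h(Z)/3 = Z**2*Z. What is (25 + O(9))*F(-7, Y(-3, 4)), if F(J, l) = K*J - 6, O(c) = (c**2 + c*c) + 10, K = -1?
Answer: 197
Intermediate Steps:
h(Z) = 3*Z**3 (h(Z) = 3*(Z**2*Z) = 3*Z**3)
Y(T, C) = -18*T**3
O(c) = 10 + 2*c**2 (O(c) = (c**2 + c**2) + 10 = 2*c**2 + 10 = 10 + 2*c**2)
F(J, l) = -6 - J (F(J, l) = -J - 6 = -6 - J)
(25 + O(9))*F(-7, Y(-3, 4)) = (25 + (10 + 2*9**2))*(-6 - 1*(-7)) = (25 + (10 + 2*81))*(-6 + 7) = (25 + (10 + 162))*1 = (25 + 172)*1 = 197*1 = 197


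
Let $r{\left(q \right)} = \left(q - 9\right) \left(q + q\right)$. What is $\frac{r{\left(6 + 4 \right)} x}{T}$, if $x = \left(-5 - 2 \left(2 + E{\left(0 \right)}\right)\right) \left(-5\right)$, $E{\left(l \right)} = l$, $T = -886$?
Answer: $- \frac{450}{443} \approx -1.0158$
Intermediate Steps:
$r{\left(q \right)} = 2 q \left(-9 + q\right)$ ($r{\left(q \right)} = \left(-9 + q\right) 2 q = 2 q \left(-9 + q\right)$)
$x = 45$ ($x = \left(-5 - 2 \left(2 + 0\right)\right) \left(-5\right) = \left(-5 - 4\right) \left(-5\right) = \left(-9\right) \left(-5\right) = 45$)
$\frac{r{\left(6 + 4 \right)} x}{T} = \frac{2 \left(6 + 4\right) \left(-9 + \left(6 + 4\right)\right) 45}{-886} = 2 \cdot 10 \left(-9 + 10\right) 45 \left(- \frac{1}{886}\right) = 2 \cdot 10 \cdot 1 \cdot 45 \left(- \frac{1}{886}\right) = 20 \cdot 45 \left(- \frac{1}{886}\right) = 900 \left(- \frac{1}{886}\right) = - \frac{450}{443}$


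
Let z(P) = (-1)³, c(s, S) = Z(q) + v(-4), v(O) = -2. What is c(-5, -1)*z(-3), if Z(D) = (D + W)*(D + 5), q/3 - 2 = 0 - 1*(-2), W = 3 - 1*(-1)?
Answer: -270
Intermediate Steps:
W = 4 (W = 3 + 1 = 4)
q = 12 (q = 6 + 3*(0 - 1*(-2)) = 6 + 3*(0 + 2) = 6 + 3*2 = 6 + 6 = 12)
Z(D) = (4 + D)*(5 + D) (Z(D) = (D + 4)*(D + 5) = (4 + D)*(5 + D))
c(s, S) = 270 (c(s, S) = (20 + 12² + 9*12) - 2 = (20 + 144 + 108) - 2 = 272 - 2 = 270)
z(P) = -1
c(-5, -1)*z(-3) = 270*(-1) = -270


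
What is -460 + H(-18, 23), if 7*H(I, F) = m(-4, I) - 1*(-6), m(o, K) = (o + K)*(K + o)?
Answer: -390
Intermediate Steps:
m(o, K) = (K + o)² (m(o, K) = (K + o)*(K + o) = (K + o)²)
H(I, F) = 6/7 + (-4 + I)²/7 (H(I, F) = ((I - 4)² - 1*(-6))/7 = ((-4 + I)² + 6)/7 = (6 + (-4 + I)²)/7 = 6/7 + (-4 + I)²/7)
-460 + H(-18, 23) = -460 + (6/7 + (-4 - 18)²/7) = -460 + (6/7 + (⅐)*(-22)²) = -460 + (6/7 + (⅐)*484) = -460 + (6/7 + 484/7) = -460 + 70 = -390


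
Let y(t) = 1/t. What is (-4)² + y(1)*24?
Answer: 40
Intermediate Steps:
(-4)² + y(1)*24 = (-4)² + 24/1 = 16 + 1*24 = 16 + 24 = 40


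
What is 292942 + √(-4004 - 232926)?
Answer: 292942 + I*√236930 ≈ 2.9294e+5 + 486.75*I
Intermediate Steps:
292942 + √(-4004 - 232926) = 292942 + √(-236930) = 292942 + I*√236930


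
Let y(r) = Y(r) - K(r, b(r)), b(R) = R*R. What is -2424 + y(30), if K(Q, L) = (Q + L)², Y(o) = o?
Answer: -867294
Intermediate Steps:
b(R) = R²
K(Q, L) = (L + Q)²
y(r) = r - (r + r²)² (y(r) = r - (r² + r)² = r - (r + r²)²)
-2424 + y(30) = -2424 + 30*(1 - 1*30*(1 + 30)²) = -2424 + 30*(1 - 1*30*31²) = -2424 + 30*(1 - 1*30*961) = -2424 + 30*(1 - 28830) = -2424 + 30*(-28829) = -2424 - 864870 = -867294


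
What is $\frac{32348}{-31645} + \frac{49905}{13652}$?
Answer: $\frac{1137628829}{432017540} \approx 2.6333$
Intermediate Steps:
$\frac{32348}{-31645} + \frac{49905}{13652} = 32348 \left(- \frac{1}{31645}\right) + 49905 \cdot \frac{1}{13652} = - \frac{32348}{31645} + \frac{49905}{13652} = \frac{1137628829}{432017540}$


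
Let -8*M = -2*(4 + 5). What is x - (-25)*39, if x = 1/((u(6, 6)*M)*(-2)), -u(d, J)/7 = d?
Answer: 184276/189 ≈ 975.00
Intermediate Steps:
u(d, J) = -7*d
M = 9/4 (M = -(-1)*(4 + 5)/4 = -(-1)*9/4 = -⅛*(-18) = 9/4 ≈ 2.2500)
x = 1/189 (x = 1/((-7*6*(9/4))*(-2)) = 1/(-42*9/4*(-2)) = 1/(-189/2*(-2)) = 1/189 ≈ 0.0052910)
x - (-25)*39 = 1/189 - (-25)*39 = 1/189 - 1*(-975) = 1/189 + 975 = 184276/189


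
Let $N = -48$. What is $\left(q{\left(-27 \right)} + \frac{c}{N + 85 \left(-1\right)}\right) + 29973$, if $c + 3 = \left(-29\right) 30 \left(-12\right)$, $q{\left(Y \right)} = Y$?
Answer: $\frac{567483}{19} \approx 29868.0$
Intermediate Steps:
$c = 10437$ ($c = -3 + \left(-29\right) 30 \left(-12\right) = -3 - -10440 = -3 + 10440 = 10437$)
$\left(q{\left(-27 \right)} + \frac{c}{N + 85 \left(-1\right)}\right) + 29973 = \left(-27 + \frac{10437}{-48 + 85 \left(-1\right)}\right) + 29973 = \left(-27 + \frac{10437}{-48 - 85}\right) + 29973 = \left(-27 + \frac{10437}{-133}\right) + 29973 = \left(-27 + 10437 \left(- \frac{1}{133}\right)\right) + 29973 = \left(-27 - \frac{1491}{19}\right) + 29973 = - \frac{2004}{19} + 29973 = \frac{567483}{19}$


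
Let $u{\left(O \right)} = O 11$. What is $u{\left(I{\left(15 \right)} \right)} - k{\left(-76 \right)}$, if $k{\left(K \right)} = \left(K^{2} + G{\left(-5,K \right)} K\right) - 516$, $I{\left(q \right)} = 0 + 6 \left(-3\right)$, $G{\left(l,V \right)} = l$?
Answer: $-5838$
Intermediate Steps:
$I{\left(q \right)} = -18$ ($I{\left(q \right)} = 0 - 18 = -18$)
$k{\left(K \right)} = -516 + K^{2} - 5 K$ ($k{\left(K \right)} = \left(K^{2} - 5 K\right) - 516 = -516 + K^{2} - 5 K$)
$u{\left(O \right)} = 11 O$
$u{\left(I{\left(15 \right)} \right)} - k{\left(-76 \right)} = 11 \left(-18\right) - \left(-516 + \left(-76\right)^{2} - -380\right) = -198 - \left(-516 + 5776 + 380\right) = -198 - 5640 = -5838$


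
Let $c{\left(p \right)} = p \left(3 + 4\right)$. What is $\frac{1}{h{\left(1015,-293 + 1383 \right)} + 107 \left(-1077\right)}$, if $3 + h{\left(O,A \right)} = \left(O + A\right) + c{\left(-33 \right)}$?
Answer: $- \frac{1}{113368} \approx -8.8208 \cdot 10^{-6}$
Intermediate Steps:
$c{\left(p \right)} = 7 p$ ($c{\left(p \right)} = p 7 = 7 p$)
$h{\left(O,A \right)} = -234 + A + O$ ($h{\left(O,A \right)} = -3 + \left(\left(O + A\right) + 7 \left(-33\right)\right) = -3 - \left(231 - A - O\right) = -3 + \left(-231 + A + O\right) = -234 + A + O$)
$\frac{1}{h{\left(1015,-293 + 1383 \right)} + 107 \left(-1077\right)} = \frac{1}{\left(-234 + \left(-293 + 1383\right) + 1015\right) + 107 \left(-1077\right)} = \frac{1}{\left(-234 + 1090 + 1015\right) - 115239} = \frac{1}{1871 - 115239} = \frac{1}{-113368} = - \frac{1}{113368}$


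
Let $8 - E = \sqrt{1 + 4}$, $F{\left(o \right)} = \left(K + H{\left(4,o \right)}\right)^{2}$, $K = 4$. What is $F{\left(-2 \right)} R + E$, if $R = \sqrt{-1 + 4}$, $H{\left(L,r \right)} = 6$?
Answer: $8 - \sqrt{5} + 100 \sqrt{3} \approx 178.97$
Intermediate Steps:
$F{\left(o \right)} = 100$ ($F{\left(o \right)} = \left(4 + 6\right)^{2} = 10^{2} = 100$)
$E = 8 - \sqrt{5}$ ($E = 8 - \sqrt{1 + 4} = 8 - \sqrt{5} \approx 5.7639$)
$R = \sqrt{3} \approx 1.732$
$F{\left(-2 \right)} R + E = 100 \sqrt{3} + \left(8 - \sqrt{5}\right) = 8 - \sqrt{5} + 100 \sqrt{3}$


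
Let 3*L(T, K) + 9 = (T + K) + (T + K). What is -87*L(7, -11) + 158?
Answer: 651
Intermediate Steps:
L(T, K) = -3 + 2*K/3 + 2*T/3 (L(T, K) = -3 + ((T + K) + (T + K))/3 = -3 + ((K + T) + (K + T))/3 = -3 + (2*K + 2*T)/3 = -3 + (2*K/3 + 2*T/3) = -3 + 2*K/3 + 2*T/3)
-87*L(7, -11) + 158 = -87*(-3 + (⅔)*(-11) + (⅔)*7) + 158 = -87*(-3 - 22/3 + 14/3) + 158 = -87*(-17/3) + 158 = 493 + 158 = 651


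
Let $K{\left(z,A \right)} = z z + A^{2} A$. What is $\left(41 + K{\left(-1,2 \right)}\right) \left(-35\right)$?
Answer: $-1750$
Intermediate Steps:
$K{\left(z,A \right)} = A^{3} + z^{2}$ ($K{\left(z,A \right)} = z^{2} + A^{3} = A^{3} + z^{2}$)
$\left(41 + K{\left(-1,2 \right)}\right) \left(-35\right) = \left(41 + \left(2^{3} + \left(-1\right)^{2}\right)\right) \left(-35\right) = \left(41 + \left(8 + 1\right)\right) \left(-35\right) = \left(41 + 9\right) \left(-35\right) = 50 \left(-35\right) = -1750$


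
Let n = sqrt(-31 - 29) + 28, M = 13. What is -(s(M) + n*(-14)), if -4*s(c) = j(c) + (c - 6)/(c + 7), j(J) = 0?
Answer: 31367/80 + 28*I*sqrt(15) ≈ 392.09 + 108.44*I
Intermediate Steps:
n = 28 + 2*I*sqrt(15) (n = sqrt(-60) + 28 = 2*I*sqrt(15) + 28 = 28 + 2*I*sqrt(15) ≈ 28.0 + 7.746*I)
s(c) = -(-6 + c)/(4*(7 + c)) (s(c) = -(0 + (c - 6)/(c + 7))/4 = -(0 + (-6 + c)/(7 + c))/4 = -(-6 + c)/(4*(7 + c)))
-(s(M) + n*(-14)) = -((6 - 1*13)/(4*(7 + 13)) + (28 + 2*I*sqrt(15))*(-14)) = -((1/4)*(6 - 13)/20 + (-392 - 28*I*sqrt(15))) = -((1/4)*(1/20)*(-7) + (-392 - 28*I*sqrt(15))) = -(-7/80 + (-392 - 28*I*sqrt(15))) = -(-31367/80 - 28*I*sqrt(15)) = 31367/80 + 28*I*sqrt(15)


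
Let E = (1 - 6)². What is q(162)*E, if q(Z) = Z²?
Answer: 656100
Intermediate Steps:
E = 25 (E = (-5)² = 25)
q(162)*E = 162²*25 = 26244*25 = 656100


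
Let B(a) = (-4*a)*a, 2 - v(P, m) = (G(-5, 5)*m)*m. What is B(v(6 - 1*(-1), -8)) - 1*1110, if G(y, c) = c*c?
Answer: -10215526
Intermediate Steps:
G(y, c) = c**2
v(P, m) = 2 - 25*m**2 (v(P, m) = 2 - 5**2*m*m = 2 - 25*m*m = 2 - 25*m**2)
B(a) = -4*a**2
B(v(6 - 1*(-1), -8)) - 1*1110 = -4*(2 - 25*(-8)**2)**2 - 1*1110 = -4*(2 - 25*64)**2 - 1110 = -4*(2 - 1600)**2 - 1110 = -4*(-1598)**2 - 1110 = -4*2553604 - 1110 = -10214416 - 1110 = -10215526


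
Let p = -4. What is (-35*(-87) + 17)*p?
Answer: -12248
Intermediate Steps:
(-35*(-87) + 17)*p = (-35*(-87) + 17)*(-4) = (3045 + 17)*(-4) = 3062*(-4) = -12248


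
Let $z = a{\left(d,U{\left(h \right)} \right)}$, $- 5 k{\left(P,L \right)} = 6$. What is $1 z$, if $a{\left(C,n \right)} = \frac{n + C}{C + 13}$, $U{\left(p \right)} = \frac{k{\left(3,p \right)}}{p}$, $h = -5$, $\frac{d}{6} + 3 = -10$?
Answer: $\frac{1944}{1625} \approx 1.1963$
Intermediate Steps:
$d = -78$ ($d = -18 + 6 \left(-10\right) = -18 - 60 = -78$)
$k{\left(P,L \right)} = - \frac{6}{5}$ ($k{\left(P,L \right)} = \left(- \frac{1}{5}\right) 6 = - \frac{6}{5}$)
$U{\left(p \right)} = - \frac{6}{5 p}$
$a{\left(C,n \right)} = \frac{C + n}{13 + C}$
$z = \frac{1944}{1625}$ ($z = \frac{-78 - \frac{6}{5 \left(-5\right)}}{13 - 78} = \frac{-78 - - \frac{6}{25}}{-65} = - \frac{-78 + \frac{6}{25}}{65} = \left(- \frac{1}{65}\right) \left(- \frac{1944}{25}\right) = \frac{1944}{1625} \approx 1.1963$)
$1 z = 1 \cdot \frac{1944}{1625} = \frac{1944}{1625}$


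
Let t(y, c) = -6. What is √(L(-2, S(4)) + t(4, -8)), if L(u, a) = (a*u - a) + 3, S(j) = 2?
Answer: 3*I ≈ 3.0*I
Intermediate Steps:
L(u, a) = 3 - a + a*u (L(u, a) = (-a + a*u) + 3 = 3 - a + a*u)
√(L(-2, S(4)) + t(4, -8)) = √((3 - 1*2 + 2*(-2)) - 6) = √((3 - 2 - 4) - 6) = √(-3 - 6) = √(-9) = 3*I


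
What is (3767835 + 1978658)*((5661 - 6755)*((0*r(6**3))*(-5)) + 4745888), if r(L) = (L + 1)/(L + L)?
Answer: 27272212170784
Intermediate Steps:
r(L) = (1 + L)/(2*L) (r(L) = (1 + L)/((2*L)) = (1 + L)*(1/(2*L)) = (1 + L)/(2*L))
(3767835 + 1978658)*((5661 - 6755)*((0*r(6**3))*(-5)) + 4745888) = (3767835 + 1978658)*((5661 - 6755)*((0*((1 + 6**3)/(2*(6**3))))*(-5)) + 4745888) = 5746493*(-1094*0*((1/2)*(1 + 216)/216)*(-5) + 4745888) = 5746493*(-1094*0*((1/2)*(1/216)*217)*(-5) + 4745888) = 5746493*(-1094*0*(217/432)*(-5) + 4745888) = 5746493*(-0*(-5) + 4745888) = 5746493*(-1094*0 + 4745888) = 5746493*(0 + 4745888) = 5746493*4745888 = 27272212170784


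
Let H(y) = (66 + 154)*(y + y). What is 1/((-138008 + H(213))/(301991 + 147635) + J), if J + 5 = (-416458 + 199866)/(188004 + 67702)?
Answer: -28743016489/170892607925 ≈ -0.16819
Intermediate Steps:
H(y) = 440*y (H(y) = 220*(2*y) = 440*y)
J = -747561/127853 (J = -5 + (-416458 + 199866)/(188004 + 67702) = -5 - 216592/255706 = -5 - 216592*1/255706 = -5 - 108296/127853 = -747561/127853 ≈ -5.8470)
1/((-138008 + H(213))/(301991 + 147635) + J) = 1/((-138008 + 440*213)/(301991 + 147635) - 747561/127853) = 1/((-138008 + 93720)/449626 - 747561/127853) = 1/(-44288*1/449626 - 747561/127853) = 1/(-22144/224813 - 747561/127853) = 1/(-170892607925/28743016489) = -28743016489/170892607925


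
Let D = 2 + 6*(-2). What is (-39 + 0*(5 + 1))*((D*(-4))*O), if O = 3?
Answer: -4680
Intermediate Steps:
D = -10 (D = 2 - 12 = -10)
(-39 + 0*(5 + 1))*((D*(-4))*O) = (-39 + 0*(5 + 1))*(-10*(-4)*3) = (-39 + 0*6)*(40*3) = (-39 + 0)*120 = -39*120 = -4680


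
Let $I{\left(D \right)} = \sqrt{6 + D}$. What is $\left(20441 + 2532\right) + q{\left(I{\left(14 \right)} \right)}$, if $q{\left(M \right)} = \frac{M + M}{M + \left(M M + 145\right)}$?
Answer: $\frac{124996085}{5441} + \frac{132 \sqrt{5}}{5441} \approx 22973.0$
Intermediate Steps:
$q{\left(M \right)} = \frac{2 M}{145 + M + M^{2}}$ ($q{\left(M \right)} = \frac{2 M}{M + \left(M^{2} + 145\right)} = \frac{2 M}{M + \left(145 + M^{2}\right)} = \frac{2 M}{145 + M + M^{2}}$)
$\left(20441 + 2532\right) + q{\left(I{\left(14 \right)} \right)} = \left(20441 + 2532\right) + \frac{2 \sqrt{6 + 14}}{145 + \sqrt{6 + 14} + \left(\sqrt{6 + 14}\right)^{2}} = 22973 + \frac{2 \sqrt{20}}{145 + \sqrt{20} + \left(\sqrt{20}\right)^{2}} = 22973 + \frac{2 \cdot 2 \sqrt{5}}{145 + 2 \sqrt{5} + \left(2 \sqrt{5}\right)^{2}} = 22973 + \frac{2 \cdot 2 \sqrt{5}}{145 + 2 \sqrt{5} + 20} = 22973 + \frac{2 \cdot 2 \sqrt{5}}{165 + 2 \sqrt{5}} = 22973 + \frac{4 \sqrt{5}}{165 + 2 \sqrt{5}}$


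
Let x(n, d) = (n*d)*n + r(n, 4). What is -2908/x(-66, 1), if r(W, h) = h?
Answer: -727/1090 ≈ -0.66697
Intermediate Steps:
x(n, d) = 4 + d*n**2 (x(n, d) = (n*d)*n + 4 = (d*n)*n + 4 = d*n**2 + 4 = 4 + d*n**2)
-2908/x(-66, 1) = -2908/(4 + 1*(-66)**2) = -2908/(4 + 1*4356) = -2908/(4 + 4356) = -2908/4360 = -2908*1/4360 = -727/1090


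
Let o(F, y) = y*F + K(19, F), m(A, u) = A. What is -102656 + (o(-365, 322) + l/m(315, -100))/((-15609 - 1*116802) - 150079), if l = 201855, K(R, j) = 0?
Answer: -46844823659/456330 ≈ -1.0266e+5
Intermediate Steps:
o(F, y) = F*y (o(F, y) = y*F + 0 = F*y + 0 = F*y)
-102656 + (o(-365, 322) + l/m(315, -100))/((-15609 - 1*116802) - 150079) = -102656 + (-365*322 + 201855/315)/((-15609 - 1*116802) - 150079) = -102656 + (-117530 + 201855*(1/315))/((-15609 - 116802) - 150079) = -102656 + (-117530 + 13457/21)/(-132411 - 150079) = -102656 - 2454673/21/(-282490) = -102656 - 2454673/21*(-1/282490) = -102656 + 188821/456330 = -46844823659/456330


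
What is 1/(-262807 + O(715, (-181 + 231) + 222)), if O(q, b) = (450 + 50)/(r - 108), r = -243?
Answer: -351/92245757 ≈ -3.8051e-6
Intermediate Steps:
O(q, b) = -500/351 (O(q, b) = (450 + 50)/(-243 - 108) = 500/(-351) = 500*(-1/351) = -500/351)
1/(-262807 + O(715, (-181 + 231) + 222)) = 1/(-262807 - 500/351) = 1/(-92245757/351) = -351/92245757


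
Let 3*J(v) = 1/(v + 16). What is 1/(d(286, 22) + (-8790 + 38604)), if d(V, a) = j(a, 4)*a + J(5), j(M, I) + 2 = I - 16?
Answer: 63/1858879 ≈ 3.3891e-5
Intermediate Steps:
J(v) = 1/(3*(16 + v)) (J(v) = 1/(3*(v + 16)) = 1/(3*(16 + v)))
j(M, I) = -18 + I (j(M, I) = -2 + (I - 16) = -2 + (-16 + I) = -18 + I)
d(V, a) = 1/63 - 14*a (d(V, a) = (-18 + 4)*a + 1/(3*(16 + 5)) = -14*a + (⅓)/21 = -14*a + (⅓)*(1/21) = -14*a + 1/63 = 1/63 - 14*a)
1/(d(286, 22) + (-8790 + 38604)) = 1/((1/63 - 14*22) + (-8790 + 38604)) = 1/((1/63 - 308) + 29814) = 1/(-19403/63 + 29814) = 1/(1858879/63) = 63/1858879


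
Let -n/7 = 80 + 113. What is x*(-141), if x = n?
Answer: 190491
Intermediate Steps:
n = -1351 (n = -7*(80 + 113) = -7*193 = -1351)
x = -1351
x*(-141) = -1351*(-141) = 190491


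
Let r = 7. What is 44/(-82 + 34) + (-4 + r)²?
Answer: 97/12 ≈ 8.0833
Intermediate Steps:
44/(-82 + 34) + (-4 + r)² = 44/(-82 + 34) + (-4 + 7)² = 44/(-48) + 3² = -1/48*44 + 9 = -11/12 + 9 = 97/12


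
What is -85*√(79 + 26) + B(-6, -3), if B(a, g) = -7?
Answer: -7 - 85*√105 ≈ -877.99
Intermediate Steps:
-85*√(79 + 26) + B(-6, -3) = -85*√(79 + 26) - 7 = -85*√105 - 7 = -7 - 85*√105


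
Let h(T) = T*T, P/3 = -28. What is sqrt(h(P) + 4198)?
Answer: sqrt(11254) ≈ 106.08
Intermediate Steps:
P = -84 (P = 3*(-28) = -84)
h(T) = T**2
sqrt(h(P) + 4198) = sqrt((-84)**2 + 4198) = sqrt(7056 + 4198) = sqrt(11254)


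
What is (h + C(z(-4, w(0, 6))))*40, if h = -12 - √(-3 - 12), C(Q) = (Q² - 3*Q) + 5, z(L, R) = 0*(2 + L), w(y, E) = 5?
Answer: -280 - 40*I*√15 ≈ -280.0 - 154.92*I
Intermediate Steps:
z(L, R) = 0
C(Q) = 5 + Q² - 3*Q
h = -12 - I*√15 (h = -12 - √(-15) = -12 - I*√15 ≈ -12.0 - 3.873*I)
(h + C(z(-4, w(0, 6))))*40 = ((-12 - I*√15) + (5 + 0² - 3*0))*40 = ((-12 - I*√15) + (5 + 0 + 0))*40 = ((-12 - I*√15) + 5)*40 = (-7 - I*√15)*40 = -280 - 40*I*√15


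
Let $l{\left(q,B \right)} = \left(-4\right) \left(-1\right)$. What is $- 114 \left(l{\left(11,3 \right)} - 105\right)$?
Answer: $11514$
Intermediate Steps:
$l{\left(q,B \right)} = 4$
$- 114 \left(l{\left(11,3 \right)} - 105\right) = - 114 \left(4 - 105\right) = \left(-114\right) \left(-101\right) = 11514$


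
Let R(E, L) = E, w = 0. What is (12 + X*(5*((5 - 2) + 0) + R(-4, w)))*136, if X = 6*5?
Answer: 46512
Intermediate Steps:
X = 30
(12 + X*(5*((5 - 2) + 0) + R(-4, w)))*136 = (12 + 30*(5*((5 - 2) + 0) - 4))*136 = (12 + 30*(5*(3 + 0) - 4))*136 = (12 + 30*(5*3 - 4))*136 = (12 + 30*(15 - 4))*136 = (12 + 30*11)*136 = (12 + 330)*136 = 342*136 = 46512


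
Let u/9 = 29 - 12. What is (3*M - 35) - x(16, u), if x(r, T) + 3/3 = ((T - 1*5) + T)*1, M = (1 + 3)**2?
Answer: -287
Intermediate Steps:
u = 153 (u = 9*(29 - 12) = 9*17 = 153)
M = 16 (M = 4**2 = 16)
x(r, T) = -6 + 2*T (x(r, T) = -1 + ((T - 1*5) + T)*1 = -1 + ((T - 5) + T)*1 = -1 + ((-5 + T) + T)*1 = -1 + (-5 + 2*T)*1 = -1 + (-5 + 2*T) = -6 + 2*T)
(3*M - 35) - x(16, u) = (3*16 - 35) - (-6 + 2*153) = (48 - 35) - (-6 + 306) = 13 - 1*300 = 13 - 300 = -287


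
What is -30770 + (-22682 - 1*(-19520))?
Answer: -33932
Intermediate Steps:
-30770 + (-22682 - 1*(-19520)) = -30770 + (-22682 + 19520) = -30770 - 3162 = -33932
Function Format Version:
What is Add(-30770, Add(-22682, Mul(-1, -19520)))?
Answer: -33932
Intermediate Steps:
Add(-30770, Add(-22682, Mul(-1, -19520))) = Add(-30770, Add(-22682, 19520)) = Add(-30770, -3162) = -33932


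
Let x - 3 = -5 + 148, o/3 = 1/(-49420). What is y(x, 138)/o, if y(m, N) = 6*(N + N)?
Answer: -27279840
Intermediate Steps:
o = -3/49420 (o = 3/(-49420) = 3*(-1/49420) = -3/49420 ≈ -6.0704e-5)
x = 146 (x = 3 + (-5 + 148) = 3 + 143 = 146)
y(m, N) = 12*N (y(m, N) = 6*(2*N) = 12*N)
y(x, 138)/o = (12*138)/(-3/49420) = 1656*(-49420/3) = -27279840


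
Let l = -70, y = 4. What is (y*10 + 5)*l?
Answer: -3150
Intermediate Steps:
(y*10 + 5)*l = (4*10 + 5)*(-70) = (40 + 5)*(-70) = 45*(-70) = -3150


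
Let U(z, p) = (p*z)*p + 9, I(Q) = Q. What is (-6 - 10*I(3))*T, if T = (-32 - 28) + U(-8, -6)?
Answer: 12204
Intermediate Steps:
U(z, p) = 9 + z*p² (U(z, p) = z*p² + 9 = 9 + z*p²)
T = -339 (T = (-32 - 28) + (9 - 8*(-6)²) = -60 + (9 - 8*36) = -60 + (9 - 288) = -60 - 279 = -339)
(-6 - 10*I(3))*T = (-6 - 10*3)*(-339) = (-6 - 30)*(-339) = -36*(-339) = 12204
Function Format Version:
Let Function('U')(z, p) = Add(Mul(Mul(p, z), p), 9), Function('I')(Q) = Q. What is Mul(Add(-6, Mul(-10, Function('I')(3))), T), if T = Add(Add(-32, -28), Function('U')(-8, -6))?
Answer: 12204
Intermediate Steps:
Function('U')(z, p) = Add(9, Mul(z, Pow(p, 2))) (Function('U')(z, p) = Add(Mul(z, Pow(p, 2)), 9) = Add(9, Mul(z, Pow(p, 2))))
T = -339 (T = Add(Add(-32, -28), Add(9, Mul(-8, Pow(-6, 2)))) = Add(-60, Add(9, Mul(-8, 36))) = Add(-60, Add(9, -288)) = Add(-60, -279) = -339)
Mul(Add(-6, Mul(-10, Function('I')(3))), T) = Mul(Add(-6, Mul(-10, 3)), -339) = Mul(Add(-6, -30), -339) = Mul(-36, -339) = 12204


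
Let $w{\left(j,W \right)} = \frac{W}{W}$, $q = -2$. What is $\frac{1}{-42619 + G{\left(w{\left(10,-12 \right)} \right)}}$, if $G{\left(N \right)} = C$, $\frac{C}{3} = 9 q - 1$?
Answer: $- \frac{1}{42676} \approx -2.3432 \cdot 10^{-5}$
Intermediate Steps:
$w{\left(j,W \right)} = 1$
$C = -57$ ($C = 3 \left(9 \left(-2\right) - 1\right) = 3 \left(-18 - 1\right) = 3 \left(-19\right) = -57$)
$G{\left(N \right)} = -57$
$\frac{1}{-42619 + G{\left(w{\left(10,-12 \right)} \right)}} = \frac{1}{-42619 - 57} = \frac{1}{-42676} = - \frac{1}{42676}$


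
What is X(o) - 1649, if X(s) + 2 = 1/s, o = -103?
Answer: -170054/103 ≈ -1651.0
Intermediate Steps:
X(s) = -2 + 1/s
X(o) - 1649 = (-2 + 1/(-103)) - 1649 = (-2 - 1/103) - 1649 = -207/103 - 1649 = -170054/103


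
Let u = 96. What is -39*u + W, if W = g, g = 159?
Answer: -3585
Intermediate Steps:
W = 159
-39*u + W = -39*96 + 159 = -3744 + 159 = -3585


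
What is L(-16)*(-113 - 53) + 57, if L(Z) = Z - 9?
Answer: 4207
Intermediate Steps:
L(Z) = -9 + Z
L(-16)*(-113 - 53) + 57 = (-9 - 16)*(-113 - 53) + 57 = -25*(-166) + 57 = 4150 + 57 = 4207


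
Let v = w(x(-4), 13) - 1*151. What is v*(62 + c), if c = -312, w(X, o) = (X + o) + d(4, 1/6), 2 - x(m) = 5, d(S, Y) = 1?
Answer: 35000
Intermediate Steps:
x(m) = -3 (x(m) = 2 - 1*5 = 2 - 5 = -3)
w(X, o) = 1 + X + o (w(X, o) = (X + o) + 1 = 1 + X + o)
v = -140 (v = (1 - 3 + 13) - 1*151 = 11 - 151 = -140)
v*(62 + c) = -140*(62 - 312) = -140*(-250) = 35000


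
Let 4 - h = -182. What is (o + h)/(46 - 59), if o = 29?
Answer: -215/13 ≈ -16.538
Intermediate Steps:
h = 186 (h = 4 - 1*(-182) = 4 + 182 = 186)
(o + h)/(46 - 59) = (29 + 186)/(46 - 59) = 215/(-13) = 215*(-1/13) = -215/13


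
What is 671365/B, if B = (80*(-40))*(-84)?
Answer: 134273/53760 ≈ 2.4976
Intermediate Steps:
B = 268800 (B = -3200*(-84) = 268800)
671365/B = 671365/268800 = 671365*(1/268800) = 134273/53760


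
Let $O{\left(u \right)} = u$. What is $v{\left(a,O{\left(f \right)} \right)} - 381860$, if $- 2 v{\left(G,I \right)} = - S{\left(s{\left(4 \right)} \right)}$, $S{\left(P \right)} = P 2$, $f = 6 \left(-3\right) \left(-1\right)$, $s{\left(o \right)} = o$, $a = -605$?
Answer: $-381856$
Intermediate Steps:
$f = 18$ ($f = \left(-18\right) \left(-1\right) = 18$)
$S{\left(P \right)} = 2 P$
$v{\left(G,I \right)} = 4$ ($v{\left(G,I \right)} = - \frac{\left(-1\right) 2 \cdot 4}{2} = - \frac{\left(-1\right) 8}{2} = \left(- \frac{1}{2}\right) \left(-8\right) = 4$)
$v{\left(a,O{\left(f \right)} \right)} - 381860 = 4 - 381860 = -381856$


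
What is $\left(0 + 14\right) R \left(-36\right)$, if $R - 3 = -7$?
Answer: $2016$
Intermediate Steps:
$R = -4$ ($R = 3 - 7 = -4$)
$\left(0 + 14\right) R \left(-36\right) = \left(0 + 14\right) \left(-4\right) \left(-36\right) = 14 \left(-4\right) \left(-36\right) = \left(-56\right) \left(-36\right) = 2016$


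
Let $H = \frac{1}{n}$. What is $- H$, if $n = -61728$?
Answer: $\frac{1}{61728} \approx 1.62 \cdot 10^{-5}$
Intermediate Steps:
$H = - \frac{1}{61728}$ ($H = \frac{1}{-61728} = - \frac{1}{61728} \approx -1.62 \cdot 10^{-5}$)
$- H = \left(-1\right) \left(- \frac{1}{61728}\right) = \frac{1}{61728}$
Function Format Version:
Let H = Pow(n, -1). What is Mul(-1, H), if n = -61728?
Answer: Rational(1, 61728) ≈ 1.6200e-5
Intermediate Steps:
H = Rational(-1, 61728) (H = Pow(-61728, -1) = Rational(-1, 61728) ≈ -1.6200e-5)
Mul(-1, H) = Mul(-1, Rational(-1, 61728)) = Rational(1, 61728)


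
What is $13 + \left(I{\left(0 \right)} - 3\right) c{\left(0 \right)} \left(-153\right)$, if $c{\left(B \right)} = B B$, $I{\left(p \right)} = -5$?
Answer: $13$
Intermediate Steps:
$c{\left(B \right)} = B^{2}$
$13 + \left(I{\left(0 \right)} - 3\right) c{\left(0 \right)} \left(-153\right) = 13 + \left(-5 - 3\right) 0^{2} \left(-153\right) = 13 + \left(-8\right) 0 \left(-153\right) = 13 + 0 \left(-153\right) = 13 + 0 = 13$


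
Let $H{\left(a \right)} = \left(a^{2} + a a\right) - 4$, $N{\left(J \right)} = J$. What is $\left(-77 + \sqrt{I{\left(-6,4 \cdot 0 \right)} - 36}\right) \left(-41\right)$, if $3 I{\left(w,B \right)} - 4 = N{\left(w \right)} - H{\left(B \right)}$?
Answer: $3157 - \frac{41 i \sqrt{318}}{3} \approx 3157.0 - 243.71 i$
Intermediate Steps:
$H{\left(a \right)} = -4 + 2 a^{2}$ ($H{\left(a \right)} = \left(a^{2} + a^{2}\right) - 4 = 2 a^{2} - 4 = -4 + 2 a^{2}$)
$I{\left(w,B \right)} = \frac{8}{3} - \frac{2 B^{2}}{3} + \frac{w}{3}$ ($I{\left(w,B \right)} = \frac{4}{3} + \frac{w - \left(-4 + 2 B^{2}\right)}{3} = \frac{4}{3} + \frac{4 + w - 2 B^{2}}{3} = \frac{4}{3} + \left(\frac{4}{3} - \frac{2 B^{2}}{3} + \frac{w}{3}\right) = \frac{8}{3} - \frac{2 B^{2}}{3} + \frac{w}{3}$)
$\left(-77 + \sqrt{I{\left(-6,4 \cdot 0 \right)} - 36}\right) \left(-41\right) = \left(-77 + \sqrt{\left(\frac{8}{3} - \frac{2 \left(4 \cdot 0\right)^{2}}{3} + \frac{1}{3} \left(-6\right)\right) - 36}\right) \left(-41\right) = \left(-77 + \sqrt{\left(\frac{8}{3} - \frac{2 \cdot 0^{2}}{3} - 2\right) - 36}\right) \left(-41\right) = \left(-77 + \sqrt{\left(\frac{8}{3} - 0 - 2\right) - 36}\right) \left(-41\right) = \left(-77 + \sqrt{\left(\frac{8}{3} + 0 - 2\right) - 36}\right) \left(-41\right) = \left(-77 + \sqrt{\frac{2}{3} - 36}\right) \left(-41\right) = \left(-77 + \sqrt{- \frac{106}{3}}\right) \left(-41\right) = \left(-77 + \frac{i \sqrt{318}}{3}\right) \left(-41\right) = 3157 - \frac{41 i \sqrt{318}}{3}$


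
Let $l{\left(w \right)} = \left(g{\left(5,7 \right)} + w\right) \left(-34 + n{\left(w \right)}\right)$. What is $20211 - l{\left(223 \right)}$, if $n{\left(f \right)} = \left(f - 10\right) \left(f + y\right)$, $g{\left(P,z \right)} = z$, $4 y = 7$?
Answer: $- \frac{21964943}{2} \approx -1.0982 \cdot 10^{7}$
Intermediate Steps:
$y = \frac{7}{4}$ ($y = \frac{1}{4} \cdot 7 = \frac{7}{4} \approx 1.75$)
$n{\left(f \right)} = \left(-10 + f\right) \left(\frac{7}{4} + f\right)$ ($n{\left(f \right)} = \left(f - 10\right) \left(f + \frac{7}{4}\right) = \left(-10 + f\right) \left(\frac{7}{4} + f\right)$)
$l{\left(w \right)} = \left(7 + w\right) \left(- \frac{103}{2} + w^{2} - \frac{33 w}{4}\right)$ ($l{\left(w \right)} = \left(7 + w\right) \left(-34 - \left(\frac{35}{2} - w^{2} + \frac{33 w}{4}\right)\right) = \left(7 + w\right) \left(- \frac{103}{2} + w^{2} - \frac{33 w}{4}\right)$)
$20211 - l{\left(223 \right)} = 20211 - \left(- \frac{721}{2} + 223^{3} - \frac{97451}{4} - \frac{5 \cdot 223^{2}}{4}\right) = 20211 - \left(- \frac{721}{2} + 11089567 - \frac{97451}{4} - \frac{248645}{4}\right) = 20211 - \frac{22005365}{2} = - \frac{21964943}{2}$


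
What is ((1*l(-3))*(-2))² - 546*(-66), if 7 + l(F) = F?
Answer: 36436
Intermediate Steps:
l(F) = -7 + F
((1*l(-3))*(-2))² - 546*(-66) = ((1*(-7 - 3))*(-2))² - 546*(-66) = ((1*(-10))*(-2))² - 1*(-36036) = (-10*(-2))² + 36036 = 20² + 36036 = 400 + 36036 = 36436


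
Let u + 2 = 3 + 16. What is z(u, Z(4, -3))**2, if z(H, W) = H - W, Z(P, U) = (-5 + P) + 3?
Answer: 225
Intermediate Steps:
Z(P, U) = -2 + P
u = 17 (u = -2 + (3 + 16) = -2 + 19 = 17)
z(u, Z(4, -3))**2 = (17 - (-2 + 4))**2 = (17 - 1*2)**2 = (17 - 2)**2 = 15**2 = 225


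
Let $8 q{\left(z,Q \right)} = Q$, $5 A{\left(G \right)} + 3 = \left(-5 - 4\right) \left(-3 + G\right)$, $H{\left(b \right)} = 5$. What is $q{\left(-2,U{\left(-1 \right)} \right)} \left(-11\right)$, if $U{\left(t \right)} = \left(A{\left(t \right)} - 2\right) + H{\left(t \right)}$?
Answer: $- \frac{66}{5} \approx -13.2$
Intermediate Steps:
$A{\left(G \right)} = \frac{24}{5} - \frac{9 G}{5}$ ($A{\left(G \right)} = - \frac{3}{5} + \frac{\left(-5 - 4\right) \left(-3 + G\right)}{5} = - \frac{3}{5} + \frac{\left(-9\right) \left(-3 + G\right)}{5} = - \frac{3}{5} + \frac{27 - 9 G}{5} = - \frac{3}{5} - \left(- \frac{27}{5} + \frac{9 G}{5}\right) = \frac{24}{5} - \frac{9 G}{5}$)
$U{\left(t \right)} = \frac{39}{5} - \frac{9 t}{5}$ ($U{\left(t \right)} = \left(\left(\frac{24}{5} - \frac{9 t}{5}\right) - 2\right) + 5 = \left(\frac{14}{5} - \frac{9 t}{5}\right) + 5 = \frac{39}{5} - \frac{9 t}{5}$)
$q{\left(z,Q \right)} = \frac{Q}{8}$
$q{\left(-2,U{\left(-1 \right)} \right)} \left(-11\right) = \frac{\frac{39}{5} - - \frac{9}{5}}{8} \left(-11\right) = \frac{\frac{39}{5} + \frac{9}{5}}{8} \left(-11\right) = \frac{1}{8} \cdot \frac{48}{5} \left(-11\right) = \frac{6}{5} \left(-11\right) = - \frac{66}{5}$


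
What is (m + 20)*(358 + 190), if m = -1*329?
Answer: -169332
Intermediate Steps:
m = -329
(m + 20)*(358 + 190) = (-329 + 20)*(358 + 190) = -309*548 = -169332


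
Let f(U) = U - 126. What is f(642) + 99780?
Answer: 100296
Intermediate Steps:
f(U) = -126 + U
f(642) + 99780 = (-126 + 642) + 99780 = 516 + 99780 = 100296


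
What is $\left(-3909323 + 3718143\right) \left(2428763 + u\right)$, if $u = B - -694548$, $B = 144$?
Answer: $-597142126900$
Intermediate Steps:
$u = 694692$ ($u = 144 - -694548 = 144 + 694548 = 694692$)
$\left(-3909323 + 3718143\right) \left(2428763 + u\right) = \left(-3909323 + 3718143\right) \left(2428763 + 694692\right) = \left(-191180\right) 3123455 = -597142126900$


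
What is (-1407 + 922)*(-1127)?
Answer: 546595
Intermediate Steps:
(-1407 + 922)*(-1127) = -485*(-1127) = 546595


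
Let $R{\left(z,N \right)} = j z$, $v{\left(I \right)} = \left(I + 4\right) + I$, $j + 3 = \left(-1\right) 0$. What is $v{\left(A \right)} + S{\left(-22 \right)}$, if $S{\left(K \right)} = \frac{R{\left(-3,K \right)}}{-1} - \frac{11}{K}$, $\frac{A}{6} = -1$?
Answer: $- \frac{33}{2} \approx -16.5$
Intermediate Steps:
$A = -6$ ($A = 6 \left(-1\right) = -6$)
$j = -3$ ($j = -3 - 0 = -3 + 0 = -3$)
$v{\left(I \right)} = 4 + 2 I$ ($v{\left(I \right)} = \left(4 + I\right) + I = 4 + 2 I$)
$R{\left(z,N \right)} = - 3 z$
$S{\left(K \right)} = -9 - \frac{11}{K}$ ($S{\left(K \right)} = \frac{\left(-3\right) \left(-3\right)}{-1} - \frac{11}{K} = 9 \left(-1\right) - \frac{11}{K} = -9 - \frac{11}{K}$)
$v{\left(A \right)} + S{\left(-22 \right)} = \left(4 + 2 \left(-6\right)\right) - \left(9 + \frac{11}{-22}\right) = \left(4 - 12\right) - \frac{17}{2} = -8 + \left(-9 + \frac{1}{2}\right) = -8 - \frac{17}{2} = - \frac{33}{2}$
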